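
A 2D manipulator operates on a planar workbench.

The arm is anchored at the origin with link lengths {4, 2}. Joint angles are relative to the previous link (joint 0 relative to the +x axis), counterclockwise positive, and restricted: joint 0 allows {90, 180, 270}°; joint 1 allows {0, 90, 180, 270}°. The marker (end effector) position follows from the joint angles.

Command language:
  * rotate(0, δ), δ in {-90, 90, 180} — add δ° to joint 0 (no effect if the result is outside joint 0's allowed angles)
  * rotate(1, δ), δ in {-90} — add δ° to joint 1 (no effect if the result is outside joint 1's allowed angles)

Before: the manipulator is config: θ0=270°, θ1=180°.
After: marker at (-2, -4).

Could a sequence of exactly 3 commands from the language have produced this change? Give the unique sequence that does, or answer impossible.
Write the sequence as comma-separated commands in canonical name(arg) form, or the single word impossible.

t0: config: θ0=270°, θ1=180°
1. rotate(1, -90) → config: θ0=270°, θ1=90°
2. rotate(1, -90) → config: θ0=270°, θ1=0°
3. rotate(1, -90) → config: θ0=270°, θ1=270°
uniquely the one of 64 3-step routes that fits.

rotate(1, -90), rotate(1, -90), rotate(1, -90)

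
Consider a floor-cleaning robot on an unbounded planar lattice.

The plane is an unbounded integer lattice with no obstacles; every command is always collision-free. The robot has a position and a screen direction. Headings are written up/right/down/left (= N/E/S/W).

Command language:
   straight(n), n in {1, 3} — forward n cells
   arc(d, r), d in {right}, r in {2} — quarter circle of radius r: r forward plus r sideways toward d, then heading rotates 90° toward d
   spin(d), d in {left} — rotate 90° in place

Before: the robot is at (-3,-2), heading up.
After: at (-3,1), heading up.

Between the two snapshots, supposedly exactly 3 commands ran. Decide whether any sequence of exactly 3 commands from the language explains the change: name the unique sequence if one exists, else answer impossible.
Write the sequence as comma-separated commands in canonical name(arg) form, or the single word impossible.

straight(1), straight(1), straight(1)

key: still facing N at the end — nothing in the sequence rotates
initial: at (-3,-2), heading up
1. straight(1) → at (-3,-1), heading up
2. straight(1) → at (-3,0), heading up
3. straight(1) → at (-3,1), heading up
uniquely the one of 64 3-step routes that fits.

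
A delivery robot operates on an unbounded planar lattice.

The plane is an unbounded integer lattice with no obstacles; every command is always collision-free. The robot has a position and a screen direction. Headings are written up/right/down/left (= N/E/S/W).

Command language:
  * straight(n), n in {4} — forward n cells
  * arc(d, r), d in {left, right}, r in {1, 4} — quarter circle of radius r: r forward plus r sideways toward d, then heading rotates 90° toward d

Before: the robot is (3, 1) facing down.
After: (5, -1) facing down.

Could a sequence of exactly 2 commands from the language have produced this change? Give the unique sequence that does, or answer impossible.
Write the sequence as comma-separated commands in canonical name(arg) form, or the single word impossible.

arc(left, 1), arc(right, 1)

key: running arc(right, 1) before arc(left, 1) would end elsewhere — order is forced
from: (3, 1) facing down
step 1 (arc(left, 1)): (4, 0) facing right
step 2 (arc(right, 1)): (5, -1) facing down
no rival 2-sequence matches.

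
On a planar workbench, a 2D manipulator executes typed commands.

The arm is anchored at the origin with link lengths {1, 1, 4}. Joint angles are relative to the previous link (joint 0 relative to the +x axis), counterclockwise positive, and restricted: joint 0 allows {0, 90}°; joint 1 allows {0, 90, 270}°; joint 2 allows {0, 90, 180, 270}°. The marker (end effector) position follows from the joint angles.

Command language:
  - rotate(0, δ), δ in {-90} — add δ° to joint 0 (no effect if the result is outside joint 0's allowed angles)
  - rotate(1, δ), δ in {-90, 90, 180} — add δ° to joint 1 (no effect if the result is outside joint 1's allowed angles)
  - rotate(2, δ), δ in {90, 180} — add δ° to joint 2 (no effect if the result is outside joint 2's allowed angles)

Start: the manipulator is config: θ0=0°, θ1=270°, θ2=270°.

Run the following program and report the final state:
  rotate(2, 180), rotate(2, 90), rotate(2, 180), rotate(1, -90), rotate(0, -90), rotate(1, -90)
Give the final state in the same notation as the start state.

config: θ0=0°, θ1=270°, θ2=0°

initial: config: θ0=0°, θ1=270°, θ2=270°
t=1 rotate(2, 180) ⇒ config: θ0=0°, θ1=270°, θ2=90°
t=2 rotate(2, 90) ⇒ config: θ0=0°, θ1=270°, θ2=180°
t=3 rotate(2, 180) ⇒ config: θ0=0°, θ1=270°, θ2=0°
t=4 rotate(1, -90) ⇒ config: θ0=0°, θ1=270°, θ2=0°
t=5 rotate(0, -90) ⇒ config: θ0=0°, θ1=270°, θ2=0°
t=6 rotate(1, -90) ⇒ config: θ0=0°, θ1=270°, θ2=0°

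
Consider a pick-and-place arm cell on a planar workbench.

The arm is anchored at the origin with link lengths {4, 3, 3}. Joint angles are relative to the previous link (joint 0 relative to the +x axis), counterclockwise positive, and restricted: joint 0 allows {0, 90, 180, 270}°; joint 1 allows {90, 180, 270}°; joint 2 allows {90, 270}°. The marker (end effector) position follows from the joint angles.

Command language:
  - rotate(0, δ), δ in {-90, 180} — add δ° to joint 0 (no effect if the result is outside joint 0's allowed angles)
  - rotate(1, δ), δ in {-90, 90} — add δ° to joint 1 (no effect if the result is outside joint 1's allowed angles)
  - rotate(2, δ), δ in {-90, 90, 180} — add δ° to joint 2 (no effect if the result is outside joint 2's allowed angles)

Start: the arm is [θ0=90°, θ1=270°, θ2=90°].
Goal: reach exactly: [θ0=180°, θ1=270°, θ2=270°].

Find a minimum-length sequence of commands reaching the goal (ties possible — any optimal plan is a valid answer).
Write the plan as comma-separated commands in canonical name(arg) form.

rotate(0, -90), rotate(2, 180), rotate(0, 180)

t0: [θ0=90°, θ1=270°, θ2=90°]
1. rotate(0, -90) → [θ0=0°, θ1=270°, θ2=90°]
2. rotate(2, 180) → [θ0=0°, θ1=270°, θ2=270°]
3. rotate(0, 180) → [θ0=180°, θ1=270°, θ2=270°]
nothing shorter than 3 reaches the goal.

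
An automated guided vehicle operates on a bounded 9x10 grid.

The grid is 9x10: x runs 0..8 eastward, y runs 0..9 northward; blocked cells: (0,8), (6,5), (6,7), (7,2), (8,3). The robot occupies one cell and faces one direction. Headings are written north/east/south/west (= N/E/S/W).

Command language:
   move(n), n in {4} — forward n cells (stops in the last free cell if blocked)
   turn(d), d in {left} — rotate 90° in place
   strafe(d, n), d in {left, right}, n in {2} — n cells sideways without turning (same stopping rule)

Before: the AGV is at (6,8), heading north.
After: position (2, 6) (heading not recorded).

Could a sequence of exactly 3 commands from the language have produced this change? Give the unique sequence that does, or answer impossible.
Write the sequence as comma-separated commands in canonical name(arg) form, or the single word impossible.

key: order matters: swapping turn(left) and strafe(left, 2) lands elsewhere
begin: at (6,8), heading north
step 1 (turn(left)): at (6,8), heading west
step 2 (move(4)): at (2,8), heading west
step 3 (strafe(left, 2)): at (2,6), heading west
uniquely the one of 64 3-step routes that fits.

turn(left), move(4), strafe(left, 2)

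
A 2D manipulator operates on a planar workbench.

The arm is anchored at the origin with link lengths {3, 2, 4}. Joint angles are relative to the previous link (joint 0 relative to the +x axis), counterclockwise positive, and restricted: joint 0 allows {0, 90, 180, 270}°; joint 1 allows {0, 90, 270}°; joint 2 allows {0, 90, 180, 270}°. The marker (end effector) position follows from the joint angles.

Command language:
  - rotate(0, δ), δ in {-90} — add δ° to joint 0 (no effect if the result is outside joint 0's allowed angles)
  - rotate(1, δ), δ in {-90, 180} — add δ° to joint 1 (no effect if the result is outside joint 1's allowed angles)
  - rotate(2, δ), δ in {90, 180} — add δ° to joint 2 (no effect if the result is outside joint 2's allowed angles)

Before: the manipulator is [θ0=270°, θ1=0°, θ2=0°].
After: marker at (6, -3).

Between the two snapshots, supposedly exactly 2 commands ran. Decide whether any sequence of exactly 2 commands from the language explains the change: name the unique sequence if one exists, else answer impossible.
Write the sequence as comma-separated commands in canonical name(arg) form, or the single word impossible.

rotate(1, -90), rotate(1, 180)

key: running rotate(1, 180) before rotate(1, -90) would end elsewhere — order is forced
start: [θ0=270°, θ1=0°, θ2=0°]
t=1 rotate(1, -90) ⇒ [θ0=270°, θ1=270°, θ2=0°]
t=2 rotate(1, 180) ⇒ [θ0=270°, θ1=90°, θ2=0°]
no other 2-command option fits: unique.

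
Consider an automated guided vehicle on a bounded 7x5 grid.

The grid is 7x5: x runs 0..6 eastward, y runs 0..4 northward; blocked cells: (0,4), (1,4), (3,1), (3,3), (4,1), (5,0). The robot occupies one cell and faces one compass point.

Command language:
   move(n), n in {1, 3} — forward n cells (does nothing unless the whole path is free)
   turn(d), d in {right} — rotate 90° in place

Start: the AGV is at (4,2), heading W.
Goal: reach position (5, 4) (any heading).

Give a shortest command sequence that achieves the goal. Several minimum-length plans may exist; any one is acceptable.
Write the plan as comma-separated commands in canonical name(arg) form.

initial: at (4,2), heading W
step 1 (turn(right)): at (4,2), heading N
step 2 (move(1)): at (4,3), heading N
step 3 (move(1)): at (4,4), heading N
step 4 (turn(right)): at (4,4), heading E
step 5 (move(1)): at (5,4), heading E
shorter routes all fall short; 5 is best.

turn(right), move(1), move(1), turn(right), move(1)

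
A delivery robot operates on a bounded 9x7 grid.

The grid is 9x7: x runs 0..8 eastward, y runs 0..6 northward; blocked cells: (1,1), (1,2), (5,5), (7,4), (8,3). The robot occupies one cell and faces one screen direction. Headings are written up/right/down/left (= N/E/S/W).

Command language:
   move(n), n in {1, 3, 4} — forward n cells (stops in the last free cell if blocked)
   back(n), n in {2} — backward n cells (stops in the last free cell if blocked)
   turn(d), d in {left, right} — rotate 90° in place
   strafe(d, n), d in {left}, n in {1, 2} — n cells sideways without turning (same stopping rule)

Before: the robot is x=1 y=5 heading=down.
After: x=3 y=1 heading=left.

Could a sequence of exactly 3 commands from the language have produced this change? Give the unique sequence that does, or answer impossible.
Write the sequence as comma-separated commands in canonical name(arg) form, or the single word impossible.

strafe(left, 2), move(4), turn(right)

key: cell and facing (now W) both changed — the 3 commands mix motion and turning
from: x=1 y=5 heading=down
t=1 strafe(left, 2) ⇒ x=3 y=5 heading=down
t=2 move(4) ⇒ x=3 y=1 heading=down
t=3 turn(right) ⇒ x=3 y=1 heading=left
no rival 3-sequence matches.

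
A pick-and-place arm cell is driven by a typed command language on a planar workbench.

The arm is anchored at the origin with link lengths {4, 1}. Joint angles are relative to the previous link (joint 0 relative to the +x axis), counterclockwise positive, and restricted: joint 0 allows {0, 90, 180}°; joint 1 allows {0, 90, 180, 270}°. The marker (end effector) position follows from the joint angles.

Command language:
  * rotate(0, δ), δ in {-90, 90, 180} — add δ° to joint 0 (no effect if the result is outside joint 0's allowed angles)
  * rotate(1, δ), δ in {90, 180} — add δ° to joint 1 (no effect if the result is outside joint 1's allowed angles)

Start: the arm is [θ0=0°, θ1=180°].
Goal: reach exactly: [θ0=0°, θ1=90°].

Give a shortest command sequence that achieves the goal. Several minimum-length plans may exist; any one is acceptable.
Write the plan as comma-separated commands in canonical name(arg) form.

rotate(1, 90), rotate(1, 180)

t0: [θ0=0°, θ1=180°]
[1] after rotate(1, 90): [θ0=0°, θ1=270°]
[2] after rotate(1, 180): [θ0=0°, θ1=90°]
shorter routes all fall short; 2 is best.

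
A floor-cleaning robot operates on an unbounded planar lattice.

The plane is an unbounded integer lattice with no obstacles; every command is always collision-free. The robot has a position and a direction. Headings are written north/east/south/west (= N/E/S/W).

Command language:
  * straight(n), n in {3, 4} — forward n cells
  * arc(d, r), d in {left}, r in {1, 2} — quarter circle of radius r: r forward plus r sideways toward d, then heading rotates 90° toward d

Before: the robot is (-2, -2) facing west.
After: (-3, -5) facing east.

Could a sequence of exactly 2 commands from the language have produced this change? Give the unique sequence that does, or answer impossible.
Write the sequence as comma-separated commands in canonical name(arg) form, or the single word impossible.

arc(left, 2), arc(left, 1)

key: order matters: swapping arc(left, 2) and arc(left, 1) lands elsewhere
begin: (-2, -2) facing west
1. arc(left, 2) → (-4, -4) facing south
2. arc(left, 1) → (-3, -5) facing east
all 16 alternatives checked — unique.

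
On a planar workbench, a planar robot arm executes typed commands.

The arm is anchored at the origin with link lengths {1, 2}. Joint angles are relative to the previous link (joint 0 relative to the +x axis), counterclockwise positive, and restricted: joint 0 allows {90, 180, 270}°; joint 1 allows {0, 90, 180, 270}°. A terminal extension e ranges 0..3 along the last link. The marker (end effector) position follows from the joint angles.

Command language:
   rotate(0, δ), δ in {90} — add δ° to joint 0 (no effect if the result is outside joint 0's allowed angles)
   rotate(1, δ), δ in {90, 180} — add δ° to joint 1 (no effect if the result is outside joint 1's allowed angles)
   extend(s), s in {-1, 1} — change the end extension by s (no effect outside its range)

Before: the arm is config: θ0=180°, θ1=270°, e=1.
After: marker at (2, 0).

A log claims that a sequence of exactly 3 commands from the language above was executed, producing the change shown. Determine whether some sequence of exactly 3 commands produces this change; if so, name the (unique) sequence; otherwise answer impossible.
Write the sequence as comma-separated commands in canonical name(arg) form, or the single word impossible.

rotate(1, 90), rotate(1, 90), rotate(1, 90)

from: config: θ0=180°, θ1=270°, e=1
[1] after rotate(1, 90): config: θ0=180°, θ1=0°, e=1
[2] after rotate(1, 90): config: θ0=180°, θ1=90°, e=1
[3] after rotate(1, 90): config: θ0=180°, θ1=180°, e=1
uniquely the one of 125 3-step routes that fits.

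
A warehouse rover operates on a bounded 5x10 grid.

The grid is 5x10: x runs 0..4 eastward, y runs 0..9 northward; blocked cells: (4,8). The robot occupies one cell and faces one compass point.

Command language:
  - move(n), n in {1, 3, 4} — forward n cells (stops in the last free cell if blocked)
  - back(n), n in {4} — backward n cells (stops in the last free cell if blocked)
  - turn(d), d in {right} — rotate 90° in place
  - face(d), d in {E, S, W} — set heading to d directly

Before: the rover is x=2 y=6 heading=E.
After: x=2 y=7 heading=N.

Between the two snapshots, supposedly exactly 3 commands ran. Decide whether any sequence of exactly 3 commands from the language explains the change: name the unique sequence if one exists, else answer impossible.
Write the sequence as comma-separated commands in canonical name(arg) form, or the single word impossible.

key: cell and facing (now N) both changed — the 3 commands mix motion and turning
initial: x=2 y=6 heading=E
t=1 face(W) ⇒ x=2 y=6 heading=W
t=2 turn(right) ⇒ x=2 y=6 heading=N
t=3 move(1) ⇒ x=2 y=7 heading=N
uniquely the one of 512 3-step routes that fits.

face(W), turn(right), move(1)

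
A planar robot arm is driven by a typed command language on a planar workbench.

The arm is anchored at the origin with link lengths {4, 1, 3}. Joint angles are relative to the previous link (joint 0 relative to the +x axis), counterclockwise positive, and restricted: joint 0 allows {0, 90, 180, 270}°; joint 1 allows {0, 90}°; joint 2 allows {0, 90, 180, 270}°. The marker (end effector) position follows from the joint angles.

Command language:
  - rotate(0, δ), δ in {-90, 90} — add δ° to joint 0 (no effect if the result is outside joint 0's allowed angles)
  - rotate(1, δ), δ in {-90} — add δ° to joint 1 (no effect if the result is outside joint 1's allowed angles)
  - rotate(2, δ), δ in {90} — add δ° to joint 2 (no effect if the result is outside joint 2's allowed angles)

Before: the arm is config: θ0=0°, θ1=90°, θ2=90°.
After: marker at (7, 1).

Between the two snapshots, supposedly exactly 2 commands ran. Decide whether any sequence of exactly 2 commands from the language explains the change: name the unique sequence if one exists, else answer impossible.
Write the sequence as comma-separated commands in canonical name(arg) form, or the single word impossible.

begin: config: θ0=0°, θ1=90°, θ2=90°
[1] after rotate(2, 90): config: θ0=0°, θ1=90°, θ2=180°
[2] after rotate(2, 90): config: θ0=0°, θ1=90°, θ2=270°
no rival 2-sequence matches.

rotate(2, 90), rotate(2, 90)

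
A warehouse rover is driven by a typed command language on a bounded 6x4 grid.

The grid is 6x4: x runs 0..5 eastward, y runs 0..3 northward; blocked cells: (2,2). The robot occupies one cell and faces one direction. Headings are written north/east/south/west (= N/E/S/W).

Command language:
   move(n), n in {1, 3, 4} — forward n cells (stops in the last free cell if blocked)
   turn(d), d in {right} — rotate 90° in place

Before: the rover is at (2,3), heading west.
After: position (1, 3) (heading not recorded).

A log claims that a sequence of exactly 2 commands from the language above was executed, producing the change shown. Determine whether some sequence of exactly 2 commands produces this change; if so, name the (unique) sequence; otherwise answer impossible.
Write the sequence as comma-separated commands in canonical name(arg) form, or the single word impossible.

move(1), turn(right)

key: order matters: swapping move(1) and turn(right) lands elsewhere
start: at (2,3), heading west
t=1 move(1) ⇒ at (1,3), heading west
t=2 turn(right) ⇒ at (1,3), heading north
all 16 alternatives checked — unique.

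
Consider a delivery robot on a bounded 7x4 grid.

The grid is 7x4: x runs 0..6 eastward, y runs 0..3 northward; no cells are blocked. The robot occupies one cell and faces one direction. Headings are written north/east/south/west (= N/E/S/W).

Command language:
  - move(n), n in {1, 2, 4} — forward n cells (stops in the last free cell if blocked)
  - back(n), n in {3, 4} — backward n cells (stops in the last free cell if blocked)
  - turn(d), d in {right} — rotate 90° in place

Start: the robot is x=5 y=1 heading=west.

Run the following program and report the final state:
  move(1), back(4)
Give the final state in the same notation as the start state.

x=6 y=1 heading=west

start: x=5 y=1 heading=west
step 1 (move(1)): x=4 y=1 heading=west
step 2 (back(4)): x=6 y=1 heading=west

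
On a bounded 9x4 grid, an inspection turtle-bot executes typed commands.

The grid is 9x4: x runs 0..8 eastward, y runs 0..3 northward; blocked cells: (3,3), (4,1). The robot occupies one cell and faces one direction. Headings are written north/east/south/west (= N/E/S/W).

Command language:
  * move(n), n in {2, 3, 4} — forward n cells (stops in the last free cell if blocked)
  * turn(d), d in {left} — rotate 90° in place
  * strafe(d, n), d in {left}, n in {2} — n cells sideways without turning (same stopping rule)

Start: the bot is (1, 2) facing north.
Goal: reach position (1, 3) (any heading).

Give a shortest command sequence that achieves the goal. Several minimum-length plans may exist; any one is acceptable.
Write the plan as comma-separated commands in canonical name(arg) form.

initial: (1, 2) facing north
t=1 move(3) ⇒ (1, 3) facing north
minimal: 1 command(s), checked below 1.

move(3)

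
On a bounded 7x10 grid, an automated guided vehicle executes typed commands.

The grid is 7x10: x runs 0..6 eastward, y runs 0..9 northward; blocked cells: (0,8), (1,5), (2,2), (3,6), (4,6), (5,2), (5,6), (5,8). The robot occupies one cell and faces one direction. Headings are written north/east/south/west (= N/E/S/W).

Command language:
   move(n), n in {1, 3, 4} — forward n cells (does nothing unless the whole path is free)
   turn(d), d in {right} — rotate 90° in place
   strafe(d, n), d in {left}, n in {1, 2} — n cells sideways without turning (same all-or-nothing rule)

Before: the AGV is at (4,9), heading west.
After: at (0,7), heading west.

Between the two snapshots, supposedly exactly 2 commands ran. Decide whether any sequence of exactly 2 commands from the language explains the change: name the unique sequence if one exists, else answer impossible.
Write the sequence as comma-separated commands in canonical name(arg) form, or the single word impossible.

key: running move(4) before strafe(left, 2) would end elsewhere — order is forced
t0: at (4,9), heading west
1. strafe(left, 2) → at (4,7), heading west
2. move(4) → at (0,7), heading west
no other 2-command option fits: unique.

strafe(left, 2), move(4)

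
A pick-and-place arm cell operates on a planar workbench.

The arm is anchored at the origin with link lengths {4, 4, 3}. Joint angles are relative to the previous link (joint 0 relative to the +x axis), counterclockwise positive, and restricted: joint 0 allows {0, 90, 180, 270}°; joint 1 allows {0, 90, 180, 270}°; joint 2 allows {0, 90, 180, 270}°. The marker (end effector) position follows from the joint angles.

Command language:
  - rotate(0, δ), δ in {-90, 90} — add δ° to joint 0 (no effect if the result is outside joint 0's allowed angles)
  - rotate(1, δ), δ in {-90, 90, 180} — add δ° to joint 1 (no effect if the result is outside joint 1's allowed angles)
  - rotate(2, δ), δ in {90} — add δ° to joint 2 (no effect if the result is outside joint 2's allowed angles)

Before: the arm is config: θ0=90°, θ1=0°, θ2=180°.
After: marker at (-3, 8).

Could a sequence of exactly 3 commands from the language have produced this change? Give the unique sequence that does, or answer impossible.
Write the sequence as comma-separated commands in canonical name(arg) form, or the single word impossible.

from: config: θ0=90°, θ1=0°, θ2=180°
step 1 (rotate(2, 90)): config: θ0=90°, θ1=0°, θ2=270°
step 2 (rotate(2, 90)): config: θ0=90°, θ1=0°, θ2=0°
step 3 (rotate(2, 90)): config: θ0=90°, θ1=0°, θ2=90°
no rival 3-sequence matches.

rotate(2, 90), rotate(2, 90), rotate(2, 90)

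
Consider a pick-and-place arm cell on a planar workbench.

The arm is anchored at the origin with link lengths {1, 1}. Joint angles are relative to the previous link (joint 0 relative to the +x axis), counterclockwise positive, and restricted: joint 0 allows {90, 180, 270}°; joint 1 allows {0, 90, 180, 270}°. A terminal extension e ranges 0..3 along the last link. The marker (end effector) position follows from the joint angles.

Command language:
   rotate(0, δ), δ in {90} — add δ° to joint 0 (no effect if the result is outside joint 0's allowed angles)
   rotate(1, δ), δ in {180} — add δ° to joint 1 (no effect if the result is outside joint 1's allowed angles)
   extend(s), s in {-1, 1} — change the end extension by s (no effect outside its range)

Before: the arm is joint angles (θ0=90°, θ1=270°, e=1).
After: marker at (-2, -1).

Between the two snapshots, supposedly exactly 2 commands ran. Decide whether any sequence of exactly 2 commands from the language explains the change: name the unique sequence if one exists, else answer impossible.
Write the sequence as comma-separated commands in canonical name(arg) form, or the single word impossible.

rotate(0, 90), rotate(0, 90)

from: joint angles (θ0=90°, θ1=270°, e=1)
step 1 (rotate(0, 90)): joint angles (θ0=180°, θ1=270°, e=1)
step 2 (rotate(0, 90)): joint angles (θ0=270°, θ1=270°, e=1)
all 16 alternatives checked — unique.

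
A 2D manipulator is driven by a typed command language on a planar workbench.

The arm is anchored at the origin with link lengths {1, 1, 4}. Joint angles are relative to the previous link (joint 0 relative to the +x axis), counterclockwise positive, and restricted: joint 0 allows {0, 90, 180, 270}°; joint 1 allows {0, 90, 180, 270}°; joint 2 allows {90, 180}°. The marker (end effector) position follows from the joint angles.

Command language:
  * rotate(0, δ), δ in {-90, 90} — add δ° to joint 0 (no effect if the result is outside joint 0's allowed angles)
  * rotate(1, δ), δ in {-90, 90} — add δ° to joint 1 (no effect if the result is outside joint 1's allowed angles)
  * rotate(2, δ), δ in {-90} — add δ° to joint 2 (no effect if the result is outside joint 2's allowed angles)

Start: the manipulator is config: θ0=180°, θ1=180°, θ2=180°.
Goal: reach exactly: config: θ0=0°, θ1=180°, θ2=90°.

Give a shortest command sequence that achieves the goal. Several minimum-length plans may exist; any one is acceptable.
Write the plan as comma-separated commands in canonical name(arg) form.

rotate(2, -90), rotate(0, -90), rotate(0, -90)

begin: config: θ0=180°, θ1=180°, θ2=180°
1. rotate(2, -90) → config: θ0=180°, θ1=180°, θ2=90°
2. rotate(0, -90) → config: θ0=90°, θ1=180°, θ2=90°
3. rotate(0, -90) → config: θ0=0°, θ1=180°, θ2=90°
no 2-step plan works, so 3 is optimal.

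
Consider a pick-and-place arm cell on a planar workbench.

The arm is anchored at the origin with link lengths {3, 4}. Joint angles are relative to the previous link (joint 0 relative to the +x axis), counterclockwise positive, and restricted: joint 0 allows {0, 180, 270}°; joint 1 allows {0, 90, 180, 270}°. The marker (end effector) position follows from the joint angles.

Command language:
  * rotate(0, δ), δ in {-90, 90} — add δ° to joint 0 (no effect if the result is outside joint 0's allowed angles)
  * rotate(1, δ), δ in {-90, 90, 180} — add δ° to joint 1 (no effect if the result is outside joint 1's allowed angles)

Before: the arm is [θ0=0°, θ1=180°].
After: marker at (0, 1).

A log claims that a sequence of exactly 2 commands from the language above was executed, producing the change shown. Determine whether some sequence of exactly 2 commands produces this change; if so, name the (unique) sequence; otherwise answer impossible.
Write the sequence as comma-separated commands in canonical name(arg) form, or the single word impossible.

key: order matters: swapping rotate(0, 90) and rotate(0, -90) lands elsewhere
t0: [θ0=0°, θ1=180°]
1. rotate(0, 90) → [θ0=0°, θ1=180°]
2. rotate(0, -90) → [θ0=270°, θ1=180°]
all 25 alternatives checked — unique.

rotate(0, 90), rotate(0, -90)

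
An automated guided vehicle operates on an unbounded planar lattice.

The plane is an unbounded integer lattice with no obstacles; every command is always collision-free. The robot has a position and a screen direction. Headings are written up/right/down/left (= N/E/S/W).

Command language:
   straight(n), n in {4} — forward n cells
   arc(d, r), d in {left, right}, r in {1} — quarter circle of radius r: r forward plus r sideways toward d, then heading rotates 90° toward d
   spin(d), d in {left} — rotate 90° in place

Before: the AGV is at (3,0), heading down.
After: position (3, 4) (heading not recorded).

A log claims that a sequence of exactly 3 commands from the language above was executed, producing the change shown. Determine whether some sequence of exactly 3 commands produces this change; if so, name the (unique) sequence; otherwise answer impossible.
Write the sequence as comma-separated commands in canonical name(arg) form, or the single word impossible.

spin(left), spin(left), straight(4)

key: order matters: swapping spin(left) and straight(4) lands elsewhere
t0: at (3,0), heading down
[1] after spin(left): at (3,0), heading right
[2] after spin(left): at (3,0), heading up
[3] after straight(4): at (3,4), heading up
no rival 3-sequence matches.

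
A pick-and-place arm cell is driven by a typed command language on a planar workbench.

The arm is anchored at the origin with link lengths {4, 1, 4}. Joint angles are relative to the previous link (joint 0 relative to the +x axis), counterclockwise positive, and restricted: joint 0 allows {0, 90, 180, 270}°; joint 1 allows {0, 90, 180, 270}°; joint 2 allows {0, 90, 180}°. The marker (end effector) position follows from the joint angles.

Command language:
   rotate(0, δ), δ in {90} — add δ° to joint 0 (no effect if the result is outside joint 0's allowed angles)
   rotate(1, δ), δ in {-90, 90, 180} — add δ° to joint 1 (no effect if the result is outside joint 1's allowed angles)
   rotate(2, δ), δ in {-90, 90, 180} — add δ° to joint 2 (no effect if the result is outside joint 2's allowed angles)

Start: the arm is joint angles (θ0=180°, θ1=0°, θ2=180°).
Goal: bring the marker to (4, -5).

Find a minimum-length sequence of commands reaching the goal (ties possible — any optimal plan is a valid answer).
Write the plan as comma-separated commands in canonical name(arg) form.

begin: joint angles (θ0=180°, θ1=0°, θ2=180°)
1. rotate(0, 90) → joint angles (θ0=270°, θ1=0°, θ2=180°)
2. rotate(2, -90) → joint angles (θ0=270°, θ1=0°, θ2=90°)
shorter routes all fall short; 2 is best.

rotate(0, 90), rotate(2, -90)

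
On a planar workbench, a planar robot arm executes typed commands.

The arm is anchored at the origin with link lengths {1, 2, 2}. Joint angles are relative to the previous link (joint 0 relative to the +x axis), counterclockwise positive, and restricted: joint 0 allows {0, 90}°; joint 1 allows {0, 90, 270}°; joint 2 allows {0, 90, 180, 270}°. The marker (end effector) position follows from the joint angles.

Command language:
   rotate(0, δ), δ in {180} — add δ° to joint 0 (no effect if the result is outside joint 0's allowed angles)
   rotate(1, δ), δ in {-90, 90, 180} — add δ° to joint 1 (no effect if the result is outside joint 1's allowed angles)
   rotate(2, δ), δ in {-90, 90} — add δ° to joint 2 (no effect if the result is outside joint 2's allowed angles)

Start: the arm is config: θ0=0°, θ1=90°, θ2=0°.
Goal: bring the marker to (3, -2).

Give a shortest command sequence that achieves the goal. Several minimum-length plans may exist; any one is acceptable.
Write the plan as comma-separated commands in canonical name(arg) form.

rotate(1, 180), rotate(2, 90)

begin: config: θ0=0°, θ1=90°, θ2=0°
[1] after rotate(1, 180): config: θ0=0°, θ1=270°, θ2=0°
[2] after rotate(2, 90): config: θ0=0°, θ1=270°, θ2=90°
shorter routes all fall short; 2 is best.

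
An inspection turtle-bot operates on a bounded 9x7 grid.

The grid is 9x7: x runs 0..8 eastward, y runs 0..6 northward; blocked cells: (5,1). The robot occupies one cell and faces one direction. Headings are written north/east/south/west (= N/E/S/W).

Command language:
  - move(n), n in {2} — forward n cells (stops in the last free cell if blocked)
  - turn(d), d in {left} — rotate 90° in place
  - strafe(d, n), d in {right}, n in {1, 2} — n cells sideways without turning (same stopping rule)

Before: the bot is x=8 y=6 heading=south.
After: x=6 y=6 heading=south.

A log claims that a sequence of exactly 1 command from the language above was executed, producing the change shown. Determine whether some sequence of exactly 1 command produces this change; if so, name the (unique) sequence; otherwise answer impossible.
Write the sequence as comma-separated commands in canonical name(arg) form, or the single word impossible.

key: heading stays S — the single command does not turn
t0: x=8 y=6 heading=south
1. strafe(right, 2) → x=6 y=6 heading=south
no rival 1-sequence matches.

strafe(right, 2)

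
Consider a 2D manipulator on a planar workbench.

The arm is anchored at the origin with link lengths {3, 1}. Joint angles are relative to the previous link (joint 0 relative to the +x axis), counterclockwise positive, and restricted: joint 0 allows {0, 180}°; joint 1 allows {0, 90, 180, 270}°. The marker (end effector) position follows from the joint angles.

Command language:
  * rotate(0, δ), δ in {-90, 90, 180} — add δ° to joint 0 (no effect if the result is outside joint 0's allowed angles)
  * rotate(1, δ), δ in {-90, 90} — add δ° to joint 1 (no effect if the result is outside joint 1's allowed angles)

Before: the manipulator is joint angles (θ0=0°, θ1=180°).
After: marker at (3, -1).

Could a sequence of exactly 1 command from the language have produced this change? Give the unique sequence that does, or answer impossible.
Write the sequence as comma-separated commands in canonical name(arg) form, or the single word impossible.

rotate(1, 90)

from: joint angles (θ0=0°, θ1=180°)
t=1 rotate(1, 90) ⇒ joint angles (θ0=0°, θ1=270°)
uniquely the one of 5 1-step routes that fits.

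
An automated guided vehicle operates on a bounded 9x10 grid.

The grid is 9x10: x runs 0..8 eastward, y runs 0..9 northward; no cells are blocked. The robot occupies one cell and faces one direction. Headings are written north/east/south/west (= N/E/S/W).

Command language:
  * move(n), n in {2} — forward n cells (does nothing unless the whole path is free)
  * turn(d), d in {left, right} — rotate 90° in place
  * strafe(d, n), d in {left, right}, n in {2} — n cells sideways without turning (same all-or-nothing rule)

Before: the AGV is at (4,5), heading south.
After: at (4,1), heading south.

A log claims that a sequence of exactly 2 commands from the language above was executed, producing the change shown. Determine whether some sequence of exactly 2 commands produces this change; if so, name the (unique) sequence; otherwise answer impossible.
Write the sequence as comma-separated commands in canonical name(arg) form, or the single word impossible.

move(2), move(2)

key: heading stays S — no command in the sequence turns
start: at (4,5), heading south
1. move(2) → at (4,3), heading south
2. move(2) → at (4,1), heading south
no rival 2-sequence matches.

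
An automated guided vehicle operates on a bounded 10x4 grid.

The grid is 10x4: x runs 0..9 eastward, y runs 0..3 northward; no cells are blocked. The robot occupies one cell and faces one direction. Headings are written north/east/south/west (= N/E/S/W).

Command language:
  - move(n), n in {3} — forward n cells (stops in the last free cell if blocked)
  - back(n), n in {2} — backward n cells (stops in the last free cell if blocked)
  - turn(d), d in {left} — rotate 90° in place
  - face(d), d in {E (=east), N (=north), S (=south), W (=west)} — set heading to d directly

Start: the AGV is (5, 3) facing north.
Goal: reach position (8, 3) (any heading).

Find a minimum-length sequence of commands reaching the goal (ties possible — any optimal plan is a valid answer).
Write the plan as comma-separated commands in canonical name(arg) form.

face(E), move(3)

initial: (5, 3) facing north
1. face(E) → (5, 3) facing east
2. move(3) → (8, 3) facing east
shorter routes all fall short; 2 is best.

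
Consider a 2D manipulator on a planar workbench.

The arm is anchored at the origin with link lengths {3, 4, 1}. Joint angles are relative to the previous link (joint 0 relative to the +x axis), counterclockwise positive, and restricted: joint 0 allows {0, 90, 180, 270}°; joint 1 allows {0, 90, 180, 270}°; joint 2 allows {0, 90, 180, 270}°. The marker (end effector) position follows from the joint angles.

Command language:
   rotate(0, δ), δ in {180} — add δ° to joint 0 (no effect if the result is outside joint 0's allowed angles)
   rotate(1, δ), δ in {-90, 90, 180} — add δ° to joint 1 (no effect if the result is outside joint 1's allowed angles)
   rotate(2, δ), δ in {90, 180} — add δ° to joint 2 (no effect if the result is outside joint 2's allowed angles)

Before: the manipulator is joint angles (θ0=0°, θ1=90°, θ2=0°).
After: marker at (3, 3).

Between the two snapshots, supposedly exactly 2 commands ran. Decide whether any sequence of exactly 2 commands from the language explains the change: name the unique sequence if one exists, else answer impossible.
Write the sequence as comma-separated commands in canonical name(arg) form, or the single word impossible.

initial: joint angles (θ0=0°, θ1=90°, θ2=0°)
1. rotate(2, 90) → joint angles (θ0=0°, θ1=90°, θ2=90°)
2. rotate(2, 90) → joint angles (θ0=0°, θ1=90°, θ2=180°)
all 36 alternatives checked — unique.

rotate(2, 90), rotate(2, 90)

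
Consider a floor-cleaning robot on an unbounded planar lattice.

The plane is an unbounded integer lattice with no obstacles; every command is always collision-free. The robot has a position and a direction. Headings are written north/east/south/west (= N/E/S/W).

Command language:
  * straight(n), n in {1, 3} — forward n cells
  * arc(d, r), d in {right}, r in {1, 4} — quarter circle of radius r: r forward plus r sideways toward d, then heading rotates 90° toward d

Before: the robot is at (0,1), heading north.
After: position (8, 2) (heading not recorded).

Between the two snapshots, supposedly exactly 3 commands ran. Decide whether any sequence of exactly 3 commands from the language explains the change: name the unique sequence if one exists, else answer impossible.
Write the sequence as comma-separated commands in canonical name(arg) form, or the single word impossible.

key: running arc(right, 4) before straight(1) would end elsewhere — order is forced
t0: at (0,1), heading north
step 1 (straight(1)): at (0,2), heading north
step 2 (arc(right, 4)): at (4,6), heading east
step 3 (arc(right, 4)): at (8,2), heading south
all 64 alternatives checked — unique.

straight(1), arc(right, 4), arc(right, 4)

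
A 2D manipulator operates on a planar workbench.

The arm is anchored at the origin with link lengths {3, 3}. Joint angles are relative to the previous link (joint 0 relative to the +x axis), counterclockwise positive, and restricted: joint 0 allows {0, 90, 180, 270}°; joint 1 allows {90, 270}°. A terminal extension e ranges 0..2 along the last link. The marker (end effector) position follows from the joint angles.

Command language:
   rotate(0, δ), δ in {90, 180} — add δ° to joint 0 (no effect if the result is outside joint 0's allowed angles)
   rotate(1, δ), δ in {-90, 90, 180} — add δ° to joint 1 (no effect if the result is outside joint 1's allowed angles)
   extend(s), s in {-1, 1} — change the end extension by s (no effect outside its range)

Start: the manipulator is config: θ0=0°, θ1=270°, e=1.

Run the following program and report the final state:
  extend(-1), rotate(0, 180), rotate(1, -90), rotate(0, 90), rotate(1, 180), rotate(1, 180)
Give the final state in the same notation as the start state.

config: θ0=270°, θ1=270°, e=0

from: config: θ0=0°, θ1=270°, e=1
step 1 (extend(-1)): config: θ0=0°, θ1=270°, e=0
step 2 (rotate(0, 180)): config: θ0=180°, θ1=270°, e=0
step 3 (rotate(1, -90)): config: θ0=180°, θ1=270°, e=0
step 4 (rotate(0, 90)): config: θ0=270°, θ1=270°, e=0
step 5 (rotate(1, 180)): config: θ0=270°, θ1=90°, e=0
step 6 (rotate(1, 180)): config: θ0=270°, θ1=270°, e=0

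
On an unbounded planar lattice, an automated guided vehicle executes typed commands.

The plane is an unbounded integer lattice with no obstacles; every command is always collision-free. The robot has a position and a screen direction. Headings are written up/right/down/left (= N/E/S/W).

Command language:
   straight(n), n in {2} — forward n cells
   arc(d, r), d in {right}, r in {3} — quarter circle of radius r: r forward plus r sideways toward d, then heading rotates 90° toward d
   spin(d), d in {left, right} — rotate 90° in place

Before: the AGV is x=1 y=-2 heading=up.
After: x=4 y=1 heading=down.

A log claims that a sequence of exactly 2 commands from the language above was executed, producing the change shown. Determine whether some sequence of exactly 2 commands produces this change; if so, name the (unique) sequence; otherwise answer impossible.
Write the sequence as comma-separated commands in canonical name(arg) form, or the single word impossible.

key: cell and facing (now S) both changed — the 2 commands mix motion and turning
t0: x=1 y=-2 heading=up
[1] after arc(right, 3): x=4 y=1 heading=right
[2] after spin(right): x=4 y=1 heading=down
no rival 2-sequence matches.

arc(right, 3), spin(right)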